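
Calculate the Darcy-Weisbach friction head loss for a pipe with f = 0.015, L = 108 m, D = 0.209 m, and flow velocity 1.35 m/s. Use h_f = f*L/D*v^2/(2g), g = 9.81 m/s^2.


v^2 = 1.35^2 = 1.8225 m^2/s^2
L/D = 108/0.209 = 516.74641
h_f = f*(L/D)*v^2/(2g) = 0.015 * 516.74641 * 1.8225 / 19.62 = 0.720008 m

0.720008 m


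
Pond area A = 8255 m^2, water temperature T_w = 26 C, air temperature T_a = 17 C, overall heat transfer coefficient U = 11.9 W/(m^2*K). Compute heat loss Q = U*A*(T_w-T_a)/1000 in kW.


Temperature difference dT = 26 - 17 = 9 K
Heat loss (W) = U * A * dT = 11.9 * 8255 * 9 = 884110.5 W
Convert to kW: 884110.5 / 1000 = 884.1105 kW

884.1105 kW


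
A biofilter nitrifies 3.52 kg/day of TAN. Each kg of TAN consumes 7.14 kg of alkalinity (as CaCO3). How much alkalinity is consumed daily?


Alkalinity factor: 7.14 kg CaCO3 consumed per kg TAN nitrified
alk = 3.52 kg TAN * 7.14 = 25.1328 kg CaCO3/day

25.1328 kg CaCO3/day


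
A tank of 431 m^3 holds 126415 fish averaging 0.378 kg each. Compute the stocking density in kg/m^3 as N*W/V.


Total biomass = 126415 fish * 0.378 kg = 47784.87 kg
Density = total biomass / volume = 47784.87 / 431 = 110.87 kg/m^3

110.87 kg/m^3


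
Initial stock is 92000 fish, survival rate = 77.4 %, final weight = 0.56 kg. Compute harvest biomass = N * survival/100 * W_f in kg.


Survivors = 92000 * 77.4/100 = 71208 fish
Harvest biomass = survivors * W_f = 71208 * 0.56 = 39876.48 kg

39876.48 kg


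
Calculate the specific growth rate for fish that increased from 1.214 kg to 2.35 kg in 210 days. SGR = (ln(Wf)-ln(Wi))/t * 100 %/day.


ln(W_f) = ln(2.35) = 0.85441533
ln(W_i) = ln(1.214) = 0.19392069
ln(W_f) - ln(W_i) = 0.85441533 - 0.19392069 = 0.66049464
SGR = 0.66049464 / 210 * 100 = 0.314521 %/day

0.314521 %/day


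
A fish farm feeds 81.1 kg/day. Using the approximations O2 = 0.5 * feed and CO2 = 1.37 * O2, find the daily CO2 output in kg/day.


O2 = 81.1 * 0.5 = 40.55
CO2 = 40.55 * 1.37 = 55.5535

55.5535 kg/day


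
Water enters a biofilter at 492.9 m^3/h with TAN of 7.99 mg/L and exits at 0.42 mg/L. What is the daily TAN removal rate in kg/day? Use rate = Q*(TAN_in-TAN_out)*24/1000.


Concentration drop: TAN_in - TAN_out = 7.99 - 0.42 = 7.57 mg/L
Hourly TAN removed = Q * dTAN = 492.9 m^3/h * 7.57 mg/L = 3731.253 g/h  (m^3/h * mg/L = g/h)
Daily TAN removed = 3731.253 * 24 = 89550.072 g/day
Convert to kg/day: 89550.072 / 1000 = 89.550072 kg/day

89.550072 kg/day


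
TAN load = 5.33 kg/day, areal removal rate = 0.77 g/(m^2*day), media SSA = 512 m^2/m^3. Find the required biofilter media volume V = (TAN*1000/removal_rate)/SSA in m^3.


A = 5.33*1000 / 0.77 = 6922.0779 m^2
V = 6922.0779 / 512 = 13.5197

13.5197 m^3


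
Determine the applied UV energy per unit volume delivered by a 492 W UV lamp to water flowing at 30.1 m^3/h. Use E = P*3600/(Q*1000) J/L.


Energy delivered per hour = 492 W * 3600 s = 1771200 J/h
Volume treated per hour = 30.1 m^3/h * 1000 = 30100 L/h
dose = 1771200 / 30100 = 58.8439 J/L

58.8439 J/L


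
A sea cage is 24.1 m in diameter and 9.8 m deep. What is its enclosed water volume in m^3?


r = d/2 = 24.1/2 = 12.05 m
Base area = pi*r^2 = pi*12.05^2 = 456.16711 m^2
Volume = 456.16711 * 9.8 = 4470.44 m^3

4470.44 m^3


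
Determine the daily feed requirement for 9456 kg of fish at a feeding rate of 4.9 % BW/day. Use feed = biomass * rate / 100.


Feeding rate fraction = 4.9% / 100 = 0.049
Daily feed = 9456 kg * 0.049 = 463.344 kg/day

463.344 kg/day


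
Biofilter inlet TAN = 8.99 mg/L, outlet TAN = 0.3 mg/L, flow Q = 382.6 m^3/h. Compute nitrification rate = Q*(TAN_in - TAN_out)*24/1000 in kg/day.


Concentration drop: TAN_in - TAN_out = 8.99 - 0.3 = 8.69 mg/L
Hourly TAN removed = Q * dTAN = 382.6 m^3/h * 8.69 mg/L = 3324.794 g/h  (m^3/h * mg/L = g/h)
Daily TAN removed = 3324.794 * 24 = 79795.056 g/day
Convert to kg/day: 79795.056 / 1000 = 79.795056 kg/day

79.795056 kg/day


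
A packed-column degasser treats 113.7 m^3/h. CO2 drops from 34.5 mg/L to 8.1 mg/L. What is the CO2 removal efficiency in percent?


CO2_out / CO2_in = 8.1 / 34.5 = 0.23478261
Fraction remaining = 0.23478261
efficiency = (1 - 0.23478261) * 100 = 76.5217 %

76.5217 %


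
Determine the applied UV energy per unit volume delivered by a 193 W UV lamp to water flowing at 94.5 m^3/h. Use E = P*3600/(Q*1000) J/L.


Energy delivered per hour = 193 W * 3600 s = 694800 J/h
Volume treated per hour = 94.5 m^3/h * 1000 = 94500 L/h
dose = 694800 / 94500 = 7.35238 J/L

7.35238 J/L


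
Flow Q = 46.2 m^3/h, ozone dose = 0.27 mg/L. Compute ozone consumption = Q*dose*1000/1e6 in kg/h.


O3 demand (mg/h) = Q * dose * 1000 = 46.2 * 0.27 * 1000 = 12474 mg/h
Convert mg to kg: 12474 / 1e6 = 0.012474 kg/h

0.012474 kg/h


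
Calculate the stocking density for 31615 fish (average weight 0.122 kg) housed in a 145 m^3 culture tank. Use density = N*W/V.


Total biomass = 31615 fish * 0.122 kg = 3857.03 kg
Density = total biomass / volume = 3857.03 / 145 = 26.6002 kg/m^3

26.6002 kg/m^3


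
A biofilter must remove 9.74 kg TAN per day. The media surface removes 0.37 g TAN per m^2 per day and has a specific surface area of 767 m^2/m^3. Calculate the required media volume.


A = 9.74*1000 / 0.37 = 26324.324 m^2
V = 26324.324 / 767 = 34.3212

34.3212 m^3


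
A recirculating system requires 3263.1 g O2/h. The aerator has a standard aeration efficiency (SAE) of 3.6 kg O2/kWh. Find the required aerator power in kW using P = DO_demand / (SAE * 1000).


SAE in g O2/kWh = 3.6 * 1000 = 3600 g/kWh
P = DO_demand / SAE_g = 3263.1 / 3600 = 0.906417 kW

0.906417 kW


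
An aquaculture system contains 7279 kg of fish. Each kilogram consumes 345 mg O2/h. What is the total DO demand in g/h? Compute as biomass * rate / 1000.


Total O2 consumption (mg/h) = 7279 kg * 345 mg/(kg*h) = 2511255 mg/h
Convert to g/h: 2511255 / 1000 = 2511.255 g/h

2511.255 g/h


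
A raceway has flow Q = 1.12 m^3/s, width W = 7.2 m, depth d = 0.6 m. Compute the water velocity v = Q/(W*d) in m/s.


Cross-sectional area = W * d = 7.2 * 0.6 = 4.32 m^2
Velocity = Q / A = 1.12 / 4.32 = 0.259259 m/s

0.259259 m/s


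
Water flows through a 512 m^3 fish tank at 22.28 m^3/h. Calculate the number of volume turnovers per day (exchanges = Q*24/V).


Daily flow volume = 22.28 m^3/h * 24 h = 534.72 m^3/day
Exchanges = daily flow / tank volume = 534.72 / 512 = 1.04438 exchanges/day

1.04438 exchanges/day


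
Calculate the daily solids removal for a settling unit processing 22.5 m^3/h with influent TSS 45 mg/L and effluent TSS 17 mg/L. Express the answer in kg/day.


Concentration drop: TSS_in - TSS_out = 45 - 17 = 28 mg/L
Hourly solids removed = Q * dTSS = 22.5 m^3/h * 28 mg/L = 630 g/h  (m^3/h * mg/L = g/h)
Daily solids removed = 630 * 24 = 15120 g/day
Convert g to kg: 15120 / 1000 = 15.12 kg/day

15.12 kg/day


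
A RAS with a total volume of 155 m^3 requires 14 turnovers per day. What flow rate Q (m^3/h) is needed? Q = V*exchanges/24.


Daily recirculation volume = 155 m^3 * 14 = 2170 m^3/day
Flow rate Q = daily volume / 24 h = 2170 / 24 = 90.4167 m^3/h

90.4167 m^3/h


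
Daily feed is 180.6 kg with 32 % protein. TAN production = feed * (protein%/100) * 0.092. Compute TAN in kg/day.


Protein in feed = 180.6 * 32/100 = 57.792 kg/day
TAN = protein * 0.092 = 57.792 * 0.092 = 5.316864 kg/day

5.316864 kg/day


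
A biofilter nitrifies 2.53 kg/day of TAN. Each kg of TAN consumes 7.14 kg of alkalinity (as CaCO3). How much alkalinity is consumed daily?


Alkalinity factor: 7.14 kg CaCO3 consumed per kg TAN nitrified
alk = 2.53 kg TAN * 7.14 = 18.0642 kg CaCO3/day

18.0642 kg CaCO3/day


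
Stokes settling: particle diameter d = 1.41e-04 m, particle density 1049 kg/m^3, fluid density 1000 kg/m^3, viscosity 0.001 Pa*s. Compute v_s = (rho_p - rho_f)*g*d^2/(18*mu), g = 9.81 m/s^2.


Density difference: rho_p - rho_f = 1049 - 1000 = 49 kg/m^3
d^2 = (1.41e-04)^2 = 1.9881e-08 m^2
Numerator = (rho_p - rho_f) * g * d^2 = 49 * 9.81 * 1.9881e-08 = 9.5565979e-06
Denominator = 18 * mu = 18 * 0.001 = 0.018
v_s = 9.5565979e-06 / 0.018 = 5.30922e-04 m/s
Check: Re = rho_f * v_s * d / mu = 1000 * 5.30922e-04 * 1.41e-04 / 0.001 = 0.0749 < 1, so Stokes' law applies.

5.30922e-04 m/s


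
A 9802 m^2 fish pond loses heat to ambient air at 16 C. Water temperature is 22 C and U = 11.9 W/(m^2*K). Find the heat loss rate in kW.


Temperature difference dT = 22 - 16 = 6 K
Heat loss (W) = U * A * dT = 11.9 * 9802 * 6 = 699862.8 W
Convert to kW: 699862.8 / 1000 = 699.8628 kW

699.8628 kW


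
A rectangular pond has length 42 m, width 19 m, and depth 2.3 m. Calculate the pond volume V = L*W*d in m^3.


Base area = L * W = 42 * 19 = 798 m^2
Volume = area * depth = 798 * 2.3 = 1835.4 m^3

1835.4 m^3


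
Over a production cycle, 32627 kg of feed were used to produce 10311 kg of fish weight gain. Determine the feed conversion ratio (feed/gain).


FCR = feed consumed / weight gained
FCR = 32627 kg / 10311 kg = 3.16429

3.16429


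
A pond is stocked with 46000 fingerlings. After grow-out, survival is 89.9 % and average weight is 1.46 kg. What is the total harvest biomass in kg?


Survivors = 46000 * 89.9/100 = 41354 fish
Harvest biomass = survivors * W_f = 41354 * 1.46 = 60376.84 kg

60376.84 kg


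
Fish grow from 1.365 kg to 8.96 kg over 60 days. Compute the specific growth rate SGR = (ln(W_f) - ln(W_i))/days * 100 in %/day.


ln(W_f) = ln(8.96) = 2.1927702
ln(W_i) = ln(1.365) = 0.31115443
ln(W_f) - ln(W_i) = 2.1927702 - 0.31115443 = 1.8816158
SGR = 1.8816158 / 60 * 100 = 3.13603 %/day

3.13603 %/day


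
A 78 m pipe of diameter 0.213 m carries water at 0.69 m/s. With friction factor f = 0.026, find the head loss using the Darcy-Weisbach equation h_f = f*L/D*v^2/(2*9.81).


v^2 = 0.69^2 = 0.4761 m^2/s^2
L/D = 78/0.213 = 366.19718
h_f = f*(L/D)*v^2/(2g) = 0.026 * 366.19718 * 0.4761 / 19.62 = 0.23104 m

0.23104 m


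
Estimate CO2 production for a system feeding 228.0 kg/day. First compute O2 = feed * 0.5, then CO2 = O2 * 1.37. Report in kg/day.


O2 = 228.0 * 0.5 = 114
CO2 = 114 * 1.37 = 156.18

156.18 kg/day


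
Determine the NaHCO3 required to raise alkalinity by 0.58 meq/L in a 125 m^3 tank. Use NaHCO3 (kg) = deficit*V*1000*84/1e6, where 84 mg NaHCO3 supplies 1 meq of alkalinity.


Tank volume in L = 125 m^3 * 1000 = 125000 L
Total meq required = 0.58 meq/L * 125000 L = 72500 meq
NaHCO3 mass = 72500 meq * 84 mg/meq / 1e6 = 6.09 kg

6.09 kg


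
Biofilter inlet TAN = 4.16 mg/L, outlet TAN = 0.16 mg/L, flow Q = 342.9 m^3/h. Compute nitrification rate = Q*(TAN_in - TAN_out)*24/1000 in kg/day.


Concentration drop: TAN_in - TAN_out = 4.16 - 0.16 = 4 mg/L
Hourly TAN removed = Q * dTAN = 342.9 m^3/h * 4 mg/L = 1371.6 g/h  (m^3/h * mg/L = g/h)
Daily TAN removed = 1371.6 * 24 = 32918.4 g/day
Convert to kg/day: 32918.4 / 1000 = 32.9184 kg/day

32.9184 kg/day


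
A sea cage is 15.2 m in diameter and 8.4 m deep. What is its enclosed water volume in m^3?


r = d/2 = 15.2/2 = 7.6 m
Base area = pi*r^2 = pi*7.6^2 = 181.45839 m^2
Volume = 181.45839 * 8.4 = 1524.25 m^3

1524.25 m^3


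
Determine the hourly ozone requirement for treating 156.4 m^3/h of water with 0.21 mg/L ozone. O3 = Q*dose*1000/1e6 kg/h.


O3 demand (mg/h) = Q * dose * 1000 = 156.4 * 0.21 * 1000 = 32844 mg/h
Convert mg to kg: 32844 / 1e6 = 0.032844 kg/h

0.032844 kg/h


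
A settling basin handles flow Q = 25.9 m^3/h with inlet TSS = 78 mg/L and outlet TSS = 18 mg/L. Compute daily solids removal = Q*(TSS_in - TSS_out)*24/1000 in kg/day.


Concentration drop: TSS_in - TSS_out = 78 - 18 = 60 mg/L
Hourly solids removed = Q * dTSS = 25.9 m^3/h * 60 mg/L = 1554 g/h  (m^3/h * mg/L = g/h)
Daily solids removed = 1554 * 24 = 37296 g/day
Convert g to kg: 37296 / 1000 = 37.296 kg/day

37.296 kg/day


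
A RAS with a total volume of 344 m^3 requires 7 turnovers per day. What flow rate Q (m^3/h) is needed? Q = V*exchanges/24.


Daily recirculation volume = 344 m^3 * 7 = 2408 m^3/day
Flow rate Q = daily volume / 24 h = 2408 / 24 = 100.333 m^3/h

100.333 m^3/h


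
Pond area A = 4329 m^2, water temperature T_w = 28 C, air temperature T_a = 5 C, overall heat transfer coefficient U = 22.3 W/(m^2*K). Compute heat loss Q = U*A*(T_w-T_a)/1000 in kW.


Temperature difference dT = 28 - 5 = 23 K
Heat loss (W) = U * A * dT = 22.3 * 4329 * 23 = 2220344.1 W
Convert to kW: 2220344.1 / 1000 = 2220.3441 kW

2220.3441 kW


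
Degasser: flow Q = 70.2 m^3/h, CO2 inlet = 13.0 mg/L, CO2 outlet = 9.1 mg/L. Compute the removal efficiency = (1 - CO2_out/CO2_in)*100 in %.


CO2_out / CO2_in = 9.1 / 13.0 = 0.7
Fraction remaining = 0.7
efficiency = (1 - 0.7) * 100 = 30 %

30 %


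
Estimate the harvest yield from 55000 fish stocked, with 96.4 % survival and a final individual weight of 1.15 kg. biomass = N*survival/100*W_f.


Survivors = 55000 * 96.4/100 = 53020 fish
Harvest biomass = survivors * W_f = 53020 * 1.15 = 60973 kg

60973 kg


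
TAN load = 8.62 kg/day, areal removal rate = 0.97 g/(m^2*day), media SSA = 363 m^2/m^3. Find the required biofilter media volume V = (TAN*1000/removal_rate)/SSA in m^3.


A = 8.62*1000 / 0.97 = 8886.5979 m^2
V = 8886.5979 / 363 = 24.481

24.481 m^3


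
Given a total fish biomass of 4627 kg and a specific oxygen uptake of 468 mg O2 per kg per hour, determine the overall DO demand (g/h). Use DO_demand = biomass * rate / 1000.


Total O2 consumption (mg/h) = 4627 kg * 468 mg/(kg*h) = 2165436 mg/h
Convert to g/h: 2165436 / 1000 = 2165.436 g/h

2165.436 g/h


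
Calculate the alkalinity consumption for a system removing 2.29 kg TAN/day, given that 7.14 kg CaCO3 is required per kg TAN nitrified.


Alkalinity factor: 7.14 kg CaCO3 consumed per kg TAN nitrified
alk = 2.29 kg TAN * 7.14 = 16.3506 kg CaCO3/day

16.3506 kg CaCO3/day


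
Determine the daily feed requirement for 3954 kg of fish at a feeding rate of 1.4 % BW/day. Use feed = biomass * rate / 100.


Feeding rate fraction = 1.4% / 100 = 0.014
Daily feed = 3954 kg * 0.014 = 55.356 kg/day

55.356 kg/day


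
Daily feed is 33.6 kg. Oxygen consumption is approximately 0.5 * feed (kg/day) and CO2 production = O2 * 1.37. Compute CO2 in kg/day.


O2 = 33.6 * 0.5 = 16.8
CO2 = 16.8 * 1.37 = 23.016

23.016 kg/day


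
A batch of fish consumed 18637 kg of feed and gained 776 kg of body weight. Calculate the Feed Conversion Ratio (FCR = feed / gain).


FCR = feed consumed / weight gained
FCR = 18637 kg / 776 kg = 24.0168

24.0168


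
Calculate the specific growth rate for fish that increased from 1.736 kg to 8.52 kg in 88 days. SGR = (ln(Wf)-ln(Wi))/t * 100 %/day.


ln(W_f) = ln(8.52) = 2.1424163
ln(W_i) = ln(1.736) = 0.55158362
ln(W_f) - ln(W_i) = 2.1424163 - 0.55158362 = 1.5908327
SGR = 1.5908327 / 88 * 100 = 1.80776 %/day

1.80776 %/day


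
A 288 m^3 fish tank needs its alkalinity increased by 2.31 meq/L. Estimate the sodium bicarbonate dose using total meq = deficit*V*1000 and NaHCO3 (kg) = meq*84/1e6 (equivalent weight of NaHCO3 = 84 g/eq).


Tank volume in L = 288 m^3 * 1000 = 288000 L
Total meq required = 2.31 meq/L * 288000 L = 665280 meq
NaHCO3 mass = 665280 meq * 84 mg/meq / 1e6 = 55.8835 kg

55.8835 kg


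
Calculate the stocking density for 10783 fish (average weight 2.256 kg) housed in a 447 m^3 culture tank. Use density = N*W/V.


Total biomass = 10783 fish * 2.256 kg = 24326.448 kg
Density = total biomass / volume = 24326.448 / 447 = 54.4216 kg/m^3

54.4216 kg/m^3


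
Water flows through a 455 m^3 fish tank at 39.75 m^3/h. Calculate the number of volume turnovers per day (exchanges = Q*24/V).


Daily flow volume = 39.75 m^3/h * 24 h = 954 m^3/day
Exchanges = daily flow / tank volume = 954 / 455 = 2.0967 exchanges/day

2.0967 exchanges/day


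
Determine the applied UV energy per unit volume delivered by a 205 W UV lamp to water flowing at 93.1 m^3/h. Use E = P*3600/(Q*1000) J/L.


Energy delivered per hour = 205 W * 3600 s = 738000 J/h
Volume treated per hour = 93.1 m^3/h * 1000 = 93100 L/h
dose = 738000 / 93100 = 7.92696 J/L

7.92696 J/L


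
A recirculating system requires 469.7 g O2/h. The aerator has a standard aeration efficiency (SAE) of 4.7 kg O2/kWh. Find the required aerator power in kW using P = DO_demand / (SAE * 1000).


SAE in g O2/kWh = 4.7 * 1000 = 4700 g/kWh
P = DO_demand / SAE_g = 469.7 / 4700 = 0.0999362 kW

0.0999362 kW


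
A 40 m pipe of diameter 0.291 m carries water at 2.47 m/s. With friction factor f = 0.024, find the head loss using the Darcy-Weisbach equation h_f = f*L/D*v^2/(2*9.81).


v^2 = 2.47^2 = 6.1009 m^2/s^2
L/D = 40/0.291 = 137.45704
h_f = f*(L/D)*v^2/(2g) = 0.024 * 137.45704 * 6.1009 / 19.62 = 1.02582 m

1.02582 m


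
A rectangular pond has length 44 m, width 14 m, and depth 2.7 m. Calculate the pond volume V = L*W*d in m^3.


Base area = L * W = 44 * 14 = 616 m^2
Volume = area * depth = 616 * 2.7 = 1663.2 m^3

1663.2 m^3


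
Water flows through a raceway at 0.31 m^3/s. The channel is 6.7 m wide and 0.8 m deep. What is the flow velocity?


Cross-sectional area = W * d = 6.7 * 0.8 = 5.36 m^2
Velocity = Q / A = 0.31 / 5.36 = 0.0578358 m/s

0.0578358 m/s


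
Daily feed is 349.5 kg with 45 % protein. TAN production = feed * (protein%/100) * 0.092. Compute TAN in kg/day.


Protein in feed = 349.5 * 45/100 = 157.275 kg/day
TAN = protein * 0.092 = 157.275 * 0.092 = 14.4693 kg/day

14.4693 kg/day


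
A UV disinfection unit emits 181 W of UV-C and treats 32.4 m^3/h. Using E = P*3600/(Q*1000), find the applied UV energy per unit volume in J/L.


Energy delivered per hour = 181 W * 3600 s = 651600 J/h
Volume treated per hour = 32.4 m^3/h * 1000 = 32400 L/h
dose = 651600 / 32400 = 20.1111 J/L

20.1111 J/L


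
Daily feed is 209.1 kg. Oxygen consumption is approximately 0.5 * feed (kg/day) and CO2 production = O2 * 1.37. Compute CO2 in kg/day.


O2 = 209.1 * 0.5 = 104.55
CO2 = 104.55 * 1.37 = 143.2335

143.2335 kg/day


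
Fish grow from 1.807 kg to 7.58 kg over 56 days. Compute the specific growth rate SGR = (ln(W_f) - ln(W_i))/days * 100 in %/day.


ln(W_f) = ln(7.58) = 2.0255132
ln(W_i) = ln(1.807) = 0.59166801
ln(W_f) - ln(W_i) = 2.0255132 - 0.59166801 = 1.4338452
SGR = 1.4338452 / 56 * 100 = 2.56044 %/day

2.56044 %/day


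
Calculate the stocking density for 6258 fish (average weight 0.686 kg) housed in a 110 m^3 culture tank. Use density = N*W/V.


Total biomass = 6258 fish * 0.686 kg = 4292.988 kg
Density = total biomass / volume = 4292.988 / 110 = 39.0272 kg/m^3

39.0272 kg/m^3


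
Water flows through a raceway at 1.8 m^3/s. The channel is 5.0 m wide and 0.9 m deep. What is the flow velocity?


Cross-sectional area = W * d = 5.0 * 0.9 = 4.5 m^2
Velocity = Q / A = 1.8 / 4.5 = 0.4 m/s

0.4 m/s


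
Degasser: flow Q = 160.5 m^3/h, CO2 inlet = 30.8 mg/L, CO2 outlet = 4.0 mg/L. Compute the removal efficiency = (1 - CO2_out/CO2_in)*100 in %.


CO2_out / CO2_in = 4.0 / 30.8 = 0.12987013
Fraction remaining = 0.12987013
efficiency = (1 - 0.12987013) * 100 = 87.013 %

87.013 %


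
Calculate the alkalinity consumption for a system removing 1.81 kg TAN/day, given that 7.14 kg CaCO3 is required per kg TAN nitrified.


Alkalinity factor: 7.14 kg CaCO3 consumed per kg TAN nitrified
alk = 1.81 kg TAN * 7.14 = 12.9234 kg CaCO3/day

12.9234 kg CaCO3/day


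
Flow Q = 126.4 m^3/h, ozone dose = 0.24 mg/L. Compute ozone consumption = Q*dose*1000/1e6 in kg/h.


O3 demand (mg/h) = Q * dose * 1000 = 126.4 * 0.24 * 1000 = 30336 mg/h
Convert mg to kg: 30336 / 1e6 = 0.030336 kg/h

0.030336 kg/h


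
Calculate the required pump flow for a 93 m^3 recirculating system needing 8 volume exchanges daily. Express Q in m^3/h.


Daily recirculation volume = 93 m^3 * 8 = 744 m^3/day
Flow rate Q = daily volume / 24 h = 744 / 24 = 31 m^3/h

31 m^3/h


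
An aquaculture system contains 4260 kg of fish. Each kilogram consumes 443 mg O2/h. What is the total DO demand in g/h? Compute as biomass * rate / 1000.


Total O2 consumption (mg/h) = 4260 kg * 443 mg/(kg*h) = 1887180 mg/h
Convert to g/h: 1887180 / 1000 = 1887.18 g/h

1887.18 g/h


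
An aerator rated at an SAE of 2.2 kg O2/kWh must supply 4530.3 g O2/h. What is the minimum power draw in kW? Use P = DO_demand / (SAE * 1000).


SAE in g O2/kWh = 2.2 * 1000 = 2200 g/kWh
P = DO_demand / SAE_g = 4530.3 / 2200 = 2.05923 kW

2.05923 kW


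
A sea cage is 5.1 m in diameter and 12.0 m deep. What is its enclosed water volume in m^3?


r = d/2 = 5.1/2 = 2.55 m
Base area = pi*r^2 = pi*2.55^2 = 20.428206 m^2
Volume = 20.428206 * 12.0 = 245.138 m^3

245.138 m^3


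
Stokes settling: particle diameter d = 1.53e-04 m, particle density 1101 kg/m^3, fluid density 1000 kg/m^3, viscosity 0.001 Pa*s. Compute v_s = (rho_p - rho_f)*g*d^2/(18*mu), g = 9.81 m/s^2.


Density difference: rho_p - rho_f = 1101 - 1000 = 101 kg/m^3
d^2 = (1.53e-04)^2 = 2.3409e-08 m^2
Numerator = (rho_p - rho_f) * g * d^2 = 101 * 9.81 * 2.3409e-08 = 2.3193871e-05
Denominator = 18 * mu = 18 * 0.001 = 0.018
v_s = 2.3193871e-05 / 0.018 = 0.00128855 m/s
Check: Re = rho_f * v_s * d / mu = 1000 * 0.00128855 * 1.53e-04 / 0.001 = 0.197 < 1, so Stokes' law applies.

0.00128855 m/s


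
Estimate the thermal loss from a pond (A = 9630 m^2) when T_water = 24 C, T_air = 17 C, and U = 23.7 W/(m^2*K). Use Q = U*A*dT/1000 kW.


Temperature difference dT = 24 - 17 = 7 K
Heat loss (W) = U * A * dT = 23.7 * 9630 * 7 = 1597617 W
Convert to kW: 1597617 / 1000 = 1597.617 kW

1597.617 kW


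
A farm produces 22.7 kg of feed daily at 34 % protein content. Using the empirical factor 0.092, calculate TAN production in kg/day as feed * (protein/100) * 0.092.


Protein in feed = 22.7 * 34/100 = 7.718 kg/day
TAN = protein * 0.092 = 7.718 * 0.092 = 0.710056 kg/day

0.710056 kg/day


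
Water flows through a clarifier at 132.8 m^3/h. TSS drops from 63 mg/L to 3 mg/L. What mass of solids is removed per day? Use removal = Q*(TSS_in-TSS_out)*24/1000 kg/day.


Concentration drop: TSS_in - TSS_out = 63 - 3 = 60 mg/L
Hourly solids removed = Q * dTSS = 132.8 m^3/h * 60 mg/L = 7968 g/h  (m^3/h * mg/L = g/h)
Daily solids removed = 7968 * 24 = 191232 g/day
Convert g to kg: 191232 / 1000 = 191.232 kg/day

191.232 kg/day


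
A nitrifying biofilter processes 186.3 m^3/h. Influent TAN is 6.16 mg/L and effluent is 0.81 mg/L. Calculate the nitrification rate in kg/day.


Concentration drop: TAN_in - TAN_out = 6.16 - 0.81 = 5.35 mg/L
Hourly TAN removed = Q * dTAN = 186.3 m^3/h * 5.35 mg/L = 996.705 g/h  (m^3/h * mg/L = g/h)
Daily TAN removed = 996.705 * 24 = 23920.92 g/day
Convert to kg/day: 23920.92 / 1000 = 23.92092 kg/day

23.92092 kg/day


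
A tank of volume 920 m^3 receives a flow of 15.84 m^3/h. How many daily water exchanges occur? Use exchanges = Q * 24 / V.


Daily flow volume = 15.84 m^3/h * 24 h = 380.16 m^3/day
Exchanges = daily flow / tank volume = 380.16 / 920 = 0.413217 exchanges/day

0.413217 exchanges/day


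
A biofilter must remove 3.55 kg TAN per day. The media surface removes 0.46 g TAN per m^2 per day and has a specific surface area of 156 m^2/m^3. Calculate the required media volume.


A = 3.55*1000 / 0.46 = 7717.3913 m^2
V = 7717.3913 / 156 = 49.4705

49.4705 m^3


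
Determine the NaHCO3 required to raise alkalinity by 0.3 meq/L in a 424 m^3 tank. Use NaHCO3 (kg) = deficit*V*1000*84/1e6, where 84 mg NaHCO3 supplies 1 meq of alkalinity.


Tank volume in L = 424 m^3 * 1000 = 424000 L
Total meq required = 0.3 meq/L * 424000 L = 127200 meq
NaHCO3 mass = 127200 meq * 84 mg/meq / 1e6 = 10.6848 kg

10.6848 kg


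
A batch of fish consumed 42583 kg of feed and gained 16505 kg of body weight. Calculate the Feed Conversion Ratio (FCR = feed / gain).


FCR = feed consumed / weight gained
FCR = 42583 kg / 16505 kg = 2.58001

2.58001


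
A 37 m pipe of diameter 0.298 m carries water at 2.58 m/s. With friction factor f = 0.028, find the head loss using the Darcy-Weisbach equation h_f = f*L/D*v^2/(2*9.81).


v^2 = 2.58^2 = 6.6564 m^2/s^2
L/D = 37/0.298 = 124.16107
h_f = f*(L/D)*v^2/(2g) = 0.028 * 124.16107 * 6.6564 / 19.62 = 1.17946 m

1.17946 m


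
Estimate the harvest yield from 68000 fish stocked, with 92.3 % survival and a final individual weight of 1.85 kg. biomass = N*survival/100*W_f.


Survivors = 68000 * 92.3/100 = 62764 fish
Harvest biomass = survivors * W_f = 62764 * 1.85 = 116113.4 kg

116113.4 kg


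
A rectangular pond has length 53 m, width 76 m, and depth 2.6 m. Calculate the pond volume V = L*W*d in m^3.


Base area = L * W = 53 * 76 = 4028 m^2
Volume = area * depth = 4028 * 2.6 = 10472.8 m^3

10472.8 m^3


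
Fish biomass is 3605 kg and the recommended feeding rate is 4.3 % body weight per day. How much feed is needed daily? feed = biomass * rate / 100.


Feeding rate fraction = 4.3% / 100 = 0.043
Daily feed = 3605 kg * 0.043 = 155.015 kg/day

155.015 kg/day


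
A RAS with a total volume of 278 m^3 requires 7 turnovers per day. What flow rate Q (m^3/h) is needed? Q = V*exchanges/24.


Daily recirculation volume = 278 m^3 * 7 = 1946 m^3/day
Flow rate Q = daily volume / 24 h = 1946 / 24 = 81.0833 m^3/h

81.0833 m^3/h


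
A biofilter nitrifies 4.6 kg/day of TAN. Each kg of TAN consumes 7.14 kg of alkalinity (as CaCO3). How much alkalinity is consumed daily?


Alkalinity factor: 7.14 kg CaCO3 consumed per kg TAN nitrified
alk = 4.6 kg TAN * 7.14 = 32.844 kg CaCO3/day

32.844 kg CaCO3/day


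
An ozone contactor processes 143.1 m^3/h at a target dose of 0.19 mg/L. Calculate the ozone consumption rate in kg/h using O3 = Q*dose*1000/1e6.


O3 demand (mg/h) = Q * dose * 1000 = 143.1 * 0.19 * 1000 = 27189 mg/h
Convert mg to kg: 27189 / 1e6 = 0.027189 kg/h

0.027189 kg/h


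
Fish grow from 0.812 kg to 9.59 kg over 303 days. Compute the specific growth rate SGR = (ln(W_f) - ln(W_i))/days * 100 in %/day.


ln(W_f) = ln(9.59) = 2.2607209
ln(W_i) = ln(0.812) = -0.20825494
ln(W_f) - ln(W_i) = 2.2607209 - -0.20825494 = 2.4689758
SGR = 2.4689758 / 303 * 100 = 0.814843 %/day

0.814843 %/day


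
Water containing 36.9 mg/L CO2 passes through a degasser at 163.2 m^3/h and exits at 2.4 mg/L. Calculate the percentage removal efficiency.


CO2_out / CO2_in = 2.4 / 36.9 = 0.06504065
Fraction remaining = 0.06504065
efficiency = (1 - 0.06504065) * 100 = 93.4959 %

93.4959 %


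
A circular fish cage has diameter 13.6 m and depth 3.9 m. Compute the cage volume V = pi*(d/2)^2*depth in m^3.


r = d/2 = 13.6/2 = 6.8 m
Base area = pi*r^2 = pi*6.8^2 = 145.26724 m^2
Volume = 145.26724 * 3.9 = 566.542 m^3

566.542 m^3


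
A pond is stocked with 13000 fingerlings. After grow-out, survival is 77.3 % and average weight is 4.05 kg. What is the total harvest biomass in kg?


Survivors = 13000 * 77.3/100 = 10049 fish
Harvest biomass = survivors * W_f = 10049 * 4.05 = 40698.45 kg

40698.45 kg


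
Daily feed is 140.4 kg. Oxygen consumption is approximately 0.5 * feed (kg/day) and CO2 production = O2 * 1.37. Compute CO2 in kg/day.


O2 = 140.4 * 0.5 = 70.2
CO2 = 70.2 * 1.37 = 96.174

96.174 kg/day


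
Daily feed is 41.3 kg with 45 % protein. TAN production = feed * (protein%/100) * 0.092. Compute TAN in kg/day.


Protein in feed = 41.3 * 45/100 = 18.585 kg/day
TAN = protein * 0.092 = 18.585 * 0.092 = 1.70982 kg/day

1.70982 kg/day


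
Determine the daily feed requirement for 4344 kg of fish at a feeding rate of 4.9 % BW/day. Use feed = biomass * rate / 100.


Feeding rate fraction = 4.9% / 100 = 0.049
Daily feed = 4344 kg * 0.049 = 212.856 kg/day

212.856 kg/day


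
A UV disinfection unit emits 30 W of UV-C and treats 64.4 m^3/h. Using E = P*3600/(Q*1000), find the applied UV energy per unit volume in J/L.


Energy delivered per hour = 30 W * 3600 s = 108000 J/h
Volume treated per hour = 64.4 m^3/h * 1000 = 64400 L/h
dose = 108000 / 64400 = 1.67702 J/L

1.67702 J/L


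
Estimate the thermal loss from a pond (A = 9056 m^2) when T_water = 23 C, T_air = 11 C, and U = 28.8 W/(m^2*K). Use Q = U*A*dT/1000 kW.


Temperature difference dT = 23 - 11 = 12 K
Heat loss (W) = U * A * dT = 28.8 * 9056 * 12 = 3129753.6 W
Convert to kW: 3129753.6 / 1000 = 3129.7536 kW

3129.7536 kW


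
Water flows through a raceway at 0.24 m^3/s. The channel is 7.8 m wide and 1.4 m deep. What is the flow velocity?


Cross-sectional area = W * d = 7.8 * 1.4 = 10.92 m^2
Velocity = Q / A = 0.24 / 10.92 = 0.021978 m/s

0.021978 m/s


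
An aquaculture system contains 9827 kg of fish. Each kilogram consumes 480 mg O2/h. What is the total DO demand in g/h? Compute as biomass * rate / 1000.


Total O2 consumption (mg/h) = 9827 kg * 480 mg/(kg*h) = 4716960 mg/h
Convert to g/h: 4716960 / 1000 = 4716.96 g/h

4716.96 g/h


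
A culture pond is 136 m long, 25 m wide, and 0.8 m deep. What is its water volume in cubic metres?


Base area = L * W = 136 * 25 = 3400 m^2
Volume = area * depth = 3400 * 0.8 = 2720 m^3

2720 m^3


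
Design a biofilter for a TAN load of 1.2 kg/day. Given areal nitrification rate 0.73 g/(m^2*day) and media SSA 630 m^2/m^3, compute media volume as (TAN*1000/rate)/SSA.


A = 1.2*1000 / 0.73 = 1643.8356 m^2
V = 1643.8356 / 630 = 2.60926

2.60926 m^3


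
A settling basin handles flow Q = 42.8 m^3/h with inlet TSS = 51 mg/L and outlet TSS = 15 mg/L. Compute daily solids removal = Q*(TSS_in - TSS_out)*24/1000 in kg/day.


Concentration drop: TSS_in - TSS_out = 51 - 15 = 36 mg/L
Hourly solids removed = Q * dTSS = 42.8 m^3/h * 36 mg/L = 1540.8 g/h  (m^3/h * mg/L = g/h)
Daily solids removed = 1540.8 * 24 = 36979.2 g/day
Convert g to kg: 36979.2 / 1000 = 36.9792 kg/day

36.9792 kg/day


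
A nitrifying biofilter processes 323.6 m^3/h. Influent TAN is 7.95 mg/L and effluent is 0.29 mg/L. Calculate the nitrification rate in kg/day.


Concentration drop: TAN_in - TAN_out = 7.95 - 0.29 = 7.66 mg/L
Hourly TAN removed = Q * dTAN = 323.6 m^3/h * 7.66 mg/L = 2478.776 g/h  (m^3/h * mg/L = g/h)
Daily TAN removed = 2478.776 * 24 = 59490.624 g/day
Convert to kg/day: 59490.624 / 1000 = 59.490624 kg/day

59.490624 kg/day


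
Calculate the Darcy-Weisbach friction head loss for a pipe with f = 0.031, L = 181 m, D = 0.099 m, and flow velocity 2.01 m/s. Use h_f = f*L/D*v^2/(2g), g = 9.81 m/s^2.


v^2 = 2.01^2 = 4.0401 m^2/s^2
L/D = 181/0.099 = 1828.2828
h_f = f*(L/D)*v^2/(2g) = 0.031 * 1828.2828 * 4.0401 / 19.62 = 11.6707 m

11.6707 m


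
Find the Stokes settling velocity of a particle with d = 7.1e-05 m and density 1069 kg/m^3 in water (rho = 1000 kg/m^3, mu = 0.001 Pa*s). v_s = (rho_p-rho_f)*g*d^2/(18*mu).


Density difference: rho_p - rho_f = 1069 - 1000 = 69 kg/m^3
d^2 = (7.1e-05)^2 = 5.041e-09 m^2
Numerator = (rho_p - rho_f) * g * d^2 = 69 * 9.81 * 5.041e-09 = 3.4122025e-06
Denominator = 18 * mu = 18 * 0.001 = 0.018
v_s = 3.4122025e-06 / 0.018 = 1.89567e-04 m/s
Check: Re = rho_f * v_s * d / mu = 1000 * 1.89567e-04 * 7.1e-05 / 0.001 = 0.0135 < 1, so Stokes' law applies.

1.89567e-04 m/s


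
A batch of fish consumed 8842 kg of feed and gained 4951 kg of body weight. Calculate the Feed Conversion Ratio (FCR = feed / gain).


FCR = feed consumed / weight gained
FCR = 8842 kg / 4951 kg = 1.7859

1.7859


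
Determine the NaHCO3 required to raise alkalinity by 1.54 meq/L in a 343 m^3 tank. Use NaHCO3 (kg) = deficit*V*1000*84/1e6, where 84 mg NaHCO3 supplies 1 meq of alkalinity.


Tank volume in L = 343 m^3 * 1000 = 343000 L
Total meq required = 1.54 meq/L * 343000 L = 528220 meq
NaHCO3 mass = 528220 meq * 84 mg/meq / 1e6 = 44.3705 kg

44.3705 kg


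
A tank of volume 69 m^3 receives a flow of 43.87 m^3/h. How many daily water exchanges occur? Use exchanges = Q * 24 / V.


Daily flow volume = 43.87 m^3/h * 24 h = 1052.88 m^3/day
Exchanges = daily flow / tank volume = 1052.88 / 69 = 15.2591 exchanges/day

15.2591 exchanges/day


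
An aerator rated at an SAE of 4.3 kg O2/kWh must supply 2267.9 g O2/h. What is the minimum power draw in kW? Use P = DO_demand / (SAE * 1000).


SAE in g O2/kWh = 4.3 * 1000 = 4300 g/kWh
P = DO_demand / SAE_g = 2267.9 / 4300 = 0.527419 kW

0.527419 kW


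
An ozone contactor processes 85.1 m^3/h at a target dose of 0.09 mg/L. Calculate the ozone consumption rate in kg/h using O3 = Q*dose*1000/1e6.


O3 demand (mg/h) = Q * dose * 1000 = 85.1 * 0.09 * 1000 = 7659 mg/h
Convert mg to kg: 7659 / 1e6 = 0.007659 kg/h

0.007659 kg/h


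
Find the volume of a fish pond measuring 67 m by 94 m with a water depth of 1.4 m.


Base area = L * W = 67 * 94 = 6298 m^2
Volume = area * depth = 6298 * 1.4 = 8817.2 m^3

8817.2 m^3


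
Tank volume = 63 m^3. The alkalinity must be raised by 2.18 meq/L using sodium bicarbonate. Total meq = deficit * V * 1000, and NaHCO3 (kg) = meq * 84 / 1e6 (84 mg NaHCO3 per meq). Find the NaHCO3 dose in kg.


Tank volume in L = 63 m^3 * 1000 = 63000 L
Total meq required = 2.18 meq/L * 63000 L = 137340 meq
NaHCO3 mass = 137340 meq * 84 mg/meq / 1e6 = 11.5366 kg

11.5366 kg


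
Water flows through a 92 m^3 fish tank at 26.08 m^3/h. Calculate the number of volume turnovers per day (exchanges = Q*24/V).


Daily flow volume = 26.08 m^3/h * 24 h = 625.92 m^3/day
Exchanges = daily flow / tank volume = 625.92 / 92 = 6.80348 exchanges/day

6.80348 exchanges/day


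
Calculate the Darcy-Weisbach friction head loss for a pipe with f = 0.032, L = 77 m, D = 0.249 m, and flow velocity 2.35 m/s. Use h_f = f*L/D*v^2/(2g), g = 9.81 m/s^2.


v^2 = 2.35^2 = 5.5225 m^2/s^2
L/D = 77/0.249 = 309.23695
h_f = f*(L/D)*v^2/(2g) = 0.032 * 309.23695 * 5.5225 / 19.62 = 2.78534 m

2.78534 m


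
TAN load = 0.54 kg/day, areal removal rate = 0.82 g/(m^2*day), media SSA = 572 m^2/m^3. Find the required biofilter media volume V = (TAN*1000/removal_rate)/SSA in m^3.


A = 0.54*1000 / 0.82 = 658.53659 m^2
V = 658.53659 / 572 = 1.15129

1.15129 m^3


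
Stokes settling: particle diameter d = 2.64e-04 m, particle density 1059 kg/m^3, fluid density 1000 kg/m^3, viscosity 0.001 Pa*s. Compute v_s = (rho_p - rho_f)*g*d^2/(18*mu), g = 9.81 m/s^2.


Density difference: rho_p - rho_f = 1059 - 1000 = 59 kg/m^3
d^2 = (2.64e-04)^2 = 6.9696e-08 m^2
Numerator = (rho_p - rho_f) * g * d^2 = 59 * 9.81 * 6.9696e-08 = 4.0339348e-05
Denominator = 18 * mu = 18 * 0.001 = 0.018
v_s = 4.0339348e-05 / 0.018 = 0.00224107 m/s
Check: Re = rho_f * v_s * d / mu = 1000 * 0.00224107 * 2.64e-04 / 0.001 = 0.592 < 1, so Stokes' law applies.

0.00224107 m/s


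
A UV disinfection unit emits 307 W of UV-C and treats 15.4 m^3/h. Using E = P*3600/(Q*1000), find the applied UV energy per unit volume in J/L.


Energy delivered per hour = 307 W * 3600 s = 1105200 J/h
Volume treated per hour = 15.4 m^3/h * 1000 = 15400 L/h
dose = 1105200 / 15400 = 71.7662 J/L

71.7662 J/L


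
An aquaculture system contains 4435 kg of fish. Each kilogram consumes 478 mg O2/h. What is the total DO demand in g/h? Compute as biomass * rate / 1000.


Total O2 consumption (mg/h) = 4435 kg * 478 mg/(kg*h) = 2119930 mg/h
Convert to g/h: 2119930 / 1000 = 2119.93 g/h

2119.93 g/h


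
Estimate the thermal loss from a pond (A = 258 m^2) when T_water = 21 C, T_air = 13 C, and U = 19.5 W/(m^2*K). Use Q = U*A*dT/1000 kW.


Temperature difference dT = 21 - 13 = 8 K
Heat loss (W) = U * A * dT = 19.5 * 258 * 8 = 40248 W
Convert to kW: 40248 / 1000 = 40.248 kW

40.248 kW


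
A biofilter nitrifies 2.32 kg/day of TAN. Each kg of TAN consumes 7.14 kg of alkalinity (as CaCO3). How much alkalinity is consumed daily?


Alkalinity factor: 7.14 kg CaCO3 consumed per kg TAN nitrified
alk = 2.32 kg TAN * 7.14 = 16.5648 kg CaCO3/day

16.5648 kg CaCO3/day


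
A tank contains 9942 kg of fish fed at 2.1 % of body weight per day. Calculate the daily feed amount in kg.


Feeding rate fraction = 2.1% / 100 = 0.021
Daily feed = 9942 kg * 0.021 = 208.782 kg/day

208.782 kg/day


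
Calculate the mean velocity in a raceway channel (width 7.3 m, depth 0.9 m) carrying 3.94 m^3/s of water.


Cross-sectional area = W * d = 7.3 * 0.9 = 6.57 m^2
Velocity = Q / A = 3.94 / 6.57 = 0.599696 m/s

0.599696 m/s


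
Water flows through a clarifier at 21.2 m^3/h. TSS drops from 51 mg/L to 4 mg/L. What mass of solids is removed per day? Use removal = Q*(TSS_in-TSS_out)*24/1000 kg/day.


Concentration drop: TSS_in - TSS_out = 51 - 4 = 47 mg/L
Hourly solids removed = Q * dTSS = 21.2 m^3/h * 47 mg/L = 996.4 g/h  (m^3/h * mg/L = g/h)
Daily solids removed = 996.4 * 24 = 23913.6 g/day
Convert g to kg: 23913.6 / 1000 = 23.9136 kg/day

23.9136 kg/day


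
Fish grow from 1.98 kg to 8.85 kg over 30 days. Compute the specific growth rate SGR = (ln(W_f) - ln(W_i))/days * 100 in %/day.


ln(W_f) = ln(8.85) = 2.1804175
ln(W_i) = ln(1.98) = 0.68309684
ln(W_f) - ln(W_i) = 2.1804175 - 0.68309684 = 1.4973207
SGR = 1.4973207 / 30 * 100 = 4.99107 %/day

4.99107 %/day


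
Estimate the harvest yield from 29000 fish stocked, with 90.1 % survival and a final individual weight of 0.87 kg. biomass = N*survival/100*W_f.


Survivors = 29000 * 90.1/100 = 26129 fish
Harvest biomass = survivors * W_f = 26129 * 0.87 = 22732.23 kg

22732.23 kg


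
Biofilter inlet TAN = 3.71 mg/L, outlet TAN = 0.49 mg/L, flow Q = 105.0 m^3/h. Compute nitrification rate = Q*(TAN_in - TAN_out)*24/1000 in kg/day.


Concentration drop: TAN_in - TAN_out = 3.71 - 0.49 = 3.22 mg/L
Hourly TAN removed = Q * dTAN = 105.0 m^3/h * 3.22 mg/L = 338.1 g/h  (m^3/h * mg/L = g/h)
Daily TAN removed = 338.1 * 24 = 8114.4 g/day
Convert to kg/day: 8114.4 / 1000 = 8.1144 kg/day

8.1144 kg/day


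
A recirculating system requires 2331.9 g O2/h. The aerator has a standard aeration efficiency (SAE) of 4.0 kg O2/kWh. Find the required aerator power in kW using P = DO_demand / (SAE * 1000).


SAE in g O2/kWh = 4.0 * 1000 = 4000 g/kWh
P = DO_demand / SAE_g = 2331.9 / 4000 = 0.582975 kW

0.582975 kW


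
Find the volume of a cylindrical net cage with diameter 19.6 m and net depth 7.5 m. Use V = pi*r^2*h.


r = d/2 = 19.6/2 = 9.8 m
Base area = pi*r^2 = pi*9.8^2 = 301.71856 m^2
Volume = 301.71856 * 7.5 = 2262.89 m^3

2262.89 m^3


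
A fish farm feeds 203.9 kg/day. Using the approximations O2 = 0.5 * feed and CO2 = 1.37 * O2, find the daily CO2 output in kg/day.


O2 = 203.9 * 0.5 = 101.95
CO2 = 101.95 * 1.37 = 139.6715

139.6715 kg/day


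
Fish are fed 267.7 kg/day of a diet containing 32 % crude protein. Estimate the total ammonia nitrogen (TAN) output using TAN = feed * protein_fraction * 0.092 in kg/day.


Protein in feed = 267.7 * 32/100 = 85.664 kg/day
TAN = protein * 0.092 = 85.664 * 0.092 = 7.881088 kg/day

7.881088 kg/day


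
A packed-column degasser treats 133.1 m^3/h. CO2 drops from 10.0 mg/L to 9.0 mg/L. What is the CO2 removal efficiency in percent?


CO2_out / CO2_in = 9.0 / 10.0 = 0.9
Fraction remaining = 0.9
efficiency = (1 - 0.9) * 100 = 10 %

10 %


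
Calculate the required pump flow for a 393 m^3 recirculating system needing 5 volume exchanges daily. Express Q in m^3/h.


Daily recirculation volume = 393 m^3 * 5 = 1965 m^3/day
Flow rate Q = daily volume / 24 h = 1965 / 24 = 81.875 m^3/h

81.875 m^3/h


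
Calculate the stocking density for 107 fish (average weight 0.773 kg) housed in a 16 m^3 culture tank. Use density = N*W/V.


Total biomass = 107 fish * 0.773 kg = 82.711 kg
Density = total biomass / volume = 82.711 / 16 = 5.16944 kg/m^3

5.16944 kg/m^3


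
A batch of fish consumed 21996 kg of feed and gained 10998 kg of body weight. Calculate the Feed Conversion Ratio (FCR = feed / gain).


FCR = feed consumed / weight gained
FCR = 21996 kg / 10998 kg = 2

2


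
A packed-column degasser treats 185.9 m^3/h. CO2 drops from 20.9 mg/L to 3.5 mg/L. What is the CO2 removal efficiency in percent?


CO2_out / CO2_in = 3.5 / 20.9 = 0.16746411
Fraction remaining = 0.16746411
efficiency = (1 - 0.16746411) * 100 = 83.2536 %

83.2536 %
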